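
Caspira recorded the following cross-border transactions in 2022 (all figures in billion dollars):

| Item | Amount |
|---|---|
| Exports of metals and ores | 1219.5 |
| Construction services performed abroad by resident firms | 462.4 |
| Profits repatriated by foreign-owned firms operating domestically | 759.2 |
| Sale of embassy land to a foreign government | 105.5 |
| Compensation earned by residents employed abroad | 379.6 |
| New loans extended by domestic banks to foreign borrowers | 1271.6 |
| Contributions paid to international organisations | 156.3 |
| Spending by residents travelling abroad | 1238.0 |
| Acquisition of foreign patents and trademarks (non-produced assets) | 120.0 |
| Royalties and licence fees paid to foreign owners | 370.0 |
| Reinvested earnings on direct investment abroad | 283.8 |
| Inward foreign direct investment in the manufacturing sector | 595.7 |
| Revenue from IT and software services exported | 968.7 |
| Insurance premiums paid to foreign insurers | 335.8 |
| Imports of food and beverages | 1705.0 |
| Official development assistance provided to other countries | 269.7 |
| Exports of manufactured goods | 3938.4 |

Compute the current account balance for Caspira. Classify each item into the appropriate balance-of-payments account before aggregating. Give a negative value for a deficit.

2418.4

Goods: 1219.5 - 1705.0 + 3938.4 = 3452.9
Services: -370.0 + 968.7 - 1238.0 + 462.4 - 335.8 = -512.7
Primary income: 283.8 + 379.6 - 759.2 = -95.8
Secondary income: -269.7 - 156.3 = -426.0
Current account = 3452.9 + (-512.7) + (-95.8) + (-426.0) = 2418.4
(Excluded from the current account — capital account: sale of embassy land to a foreign government 105.5, acquisition of foreign patents and trademarks (non-produced assets) 120.0; financial account: new loans extended by domestic banks to foreign borrowers 1271.6, inward foreign direct investment in the manufacturing sector 595.7.)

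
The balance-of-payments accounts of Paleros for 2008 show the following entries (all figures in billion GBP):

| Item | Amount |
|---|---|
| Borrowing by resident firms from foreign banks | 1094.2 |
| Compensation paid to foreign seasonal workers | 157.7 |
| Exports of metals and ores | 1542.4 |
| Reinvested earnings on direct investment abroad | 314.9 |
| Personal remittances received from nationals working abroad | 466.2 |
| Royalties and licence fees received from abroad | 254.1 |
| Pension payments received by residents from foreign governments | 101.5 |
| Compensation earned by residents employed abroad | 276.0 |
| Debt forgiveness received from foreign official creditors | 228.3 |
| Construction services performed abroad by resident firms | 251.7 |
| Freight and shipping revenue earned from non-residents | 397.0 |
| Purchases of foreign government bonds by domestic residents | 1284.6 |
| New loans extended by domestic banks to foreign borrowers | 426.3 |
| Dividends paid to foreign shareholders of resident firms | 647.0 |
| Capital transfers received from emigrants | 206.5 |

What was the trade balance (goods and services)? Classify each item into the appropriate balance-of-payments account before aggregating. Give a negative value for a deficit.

2445.2

Goods: 1542.4
Services: 397.0 + 251.7 + 254.1 = 902.8
Trade balance = 1542.4 + 902.8 = 2445.2
(Excluded from the trade balance — financial account: borrowing by resident firms from foreign banks 1094.2, purchases of foreign government bonds by domestic residents 1284.6, new loans extended by domestic banks to foreign borrowers 426.3; primary income: compensation paid to foreign seasonal workers 157.7, reinvested earnings on direct investment abroad 314.9, compensation earned by residents employed abroad 276.0, dividends paid to foreign shareholders of resident firms 647.0; secondary income: personal remittances received from nationals working abroad 466.2, pension payments received by residents from foreign governments 101.5; capital account: debt forgiveness received from foreign official creditors 228.3, capital transfers received from emigrants 206.5.)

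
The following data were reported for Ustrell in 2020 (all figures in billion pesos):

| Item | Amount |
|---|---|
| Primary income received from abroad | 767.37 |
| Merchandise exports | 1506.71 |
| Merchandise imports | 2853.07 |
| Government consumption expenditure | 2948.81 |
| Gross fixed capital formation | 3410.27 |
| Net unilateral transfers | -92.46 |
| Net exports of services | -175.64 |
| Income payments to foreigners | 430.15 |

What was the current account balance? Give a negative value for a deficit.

Goods balance = 1506.71 - 2853.07 = -1346.36
Services balance = -175.64
Trade balance (goods + services) = -1346.36 + (-175.64) = -1522.00
Net primary income = 767.37 - 430.15 = 337.22
Net secondary income = -92.46
Current account = -1522.00 + 337.22 + (-92.46) = -1277.24

-1277.24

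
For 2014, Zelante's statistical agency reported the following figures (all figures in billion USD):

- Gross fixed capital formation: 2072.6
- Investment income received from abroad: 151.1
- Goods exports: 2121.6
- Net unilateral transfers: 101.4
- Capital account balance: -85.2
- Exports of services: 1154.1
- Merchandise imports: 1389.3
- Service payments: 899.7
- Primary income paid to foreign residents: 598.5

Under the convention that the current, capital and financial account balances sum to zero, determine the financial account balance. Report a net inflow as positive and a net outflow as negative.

-555.5

Goods balance = 2121.6 - 1389.3 = 732.3
Services balance = 1154.1 - 899.7 = 254.4
Trade balance (goods + services) = 732.3 + 254.4 = 986.7
Net primary income = 151.1 - 598.5 = -447.4
Net secondary income = 101.4
Current account = 986.7 + (-447.4) + 101.4 = 640.7
Financial account = -(640.7 + (-85.2)) = -555.5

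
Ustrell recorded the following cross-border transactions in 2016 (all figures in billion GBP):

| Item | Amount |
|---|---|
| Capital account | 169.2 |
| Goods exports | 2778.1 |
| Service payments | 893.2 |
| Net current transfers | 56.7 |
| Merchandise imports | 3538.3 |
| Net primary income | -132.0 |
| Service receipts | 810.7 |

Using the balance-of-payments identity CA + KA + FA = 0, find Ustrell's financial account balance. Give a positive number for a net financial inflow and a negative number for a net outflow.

Goods balance = 2778.1 - 3538.3 = -760.2
Services balance = 810.7 - 893.2 = -82.5
Trade balance (goods + services) = -760.2 + (-82.5) = -842.7
Net primary income = -132.0
Net secondary income = 56.7
Current account = -842.7 + (-132.0) + 56.7 = -918.0
Financial account = -(-918.0 + 169.2) = 748.8

748.8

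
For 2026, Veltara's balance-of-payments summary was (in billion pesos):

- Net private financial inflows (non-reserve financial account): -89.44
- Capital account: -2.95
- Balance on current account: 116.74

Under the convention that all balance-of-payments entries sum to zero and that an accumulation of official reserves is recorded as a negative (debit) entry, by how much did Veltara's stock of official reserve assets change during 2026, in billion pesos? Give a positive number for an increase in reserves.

24.35

Official reserve transactions balance = -(116.74 + (-2.95) + (-89.44)) = -24.35
An accumulation of reserves is recorded as a debit (negative entry), so the change in the stock of reserves is the negative of that balance.
Change in official reserves = -(-24.35) = 24.35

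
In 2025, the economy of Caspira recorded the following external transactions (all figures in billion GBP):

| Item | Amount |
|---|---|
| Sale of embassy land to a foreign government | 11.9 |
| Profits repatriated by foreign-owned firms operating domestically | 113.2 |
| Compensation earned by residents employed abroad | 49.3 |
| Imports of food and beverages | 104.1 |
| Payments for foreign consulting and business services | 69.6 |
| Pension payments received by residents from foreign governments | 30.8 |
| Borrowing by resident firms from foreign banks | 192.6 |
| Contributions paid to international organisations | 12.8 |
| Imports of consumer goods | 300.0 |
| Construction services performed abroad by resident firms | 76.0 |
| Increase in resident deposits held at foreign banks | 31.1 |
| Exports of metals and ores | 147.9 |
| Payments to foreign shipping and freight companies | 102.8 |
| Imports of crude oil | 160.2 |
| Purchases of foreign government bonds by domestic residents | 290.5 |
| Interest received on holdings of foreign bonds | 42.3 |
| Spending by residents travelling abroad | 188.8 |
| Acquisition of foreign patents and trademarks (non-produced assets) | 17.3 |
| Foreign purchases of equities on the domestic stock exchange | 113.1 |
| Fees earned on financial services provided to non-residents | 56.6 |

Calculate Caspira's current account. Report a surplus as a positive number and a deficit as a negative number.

Goods: -104.1 - 300.0 - 160.2 + 147.9 = -416.4
Services: 76.0 - 188.8 - 69.6 + 56.6 - 102.8 = -228.6
Primary income: 49.3 - 113.2 + 42.3 = -21.6
Secondary income: -12.8 + 30.8 = 18.0
Current account = (-416.4) + (-228.6) + (-21.6) + 18.0 = -648.6
(Excluded from the current account — capital account: sale of embassy land to a foreign government 11.9, acquisition of foreign patents and trademarks (non-produced assets) 17.3; financial account: borrowing by resident firms from foreign banks 192.6, increase in resident deposits held at foreign banks 31.1, purchases of foreign government bonds by domestic residents 290.5, foreign purchases of equities on the domestic stock exchange 113.1.)

-648.6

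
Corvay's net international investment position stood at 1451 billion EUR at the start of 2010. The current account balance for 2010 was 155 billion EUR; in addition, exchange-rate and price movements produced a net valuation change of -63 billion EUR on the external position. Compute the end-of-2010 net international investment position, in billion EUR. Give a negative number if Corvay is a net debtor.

1543

Change in NIIP = current account + net valuation change = 155 + (-63) = 92
End-of-year NIIP = 1451 + 92 = 1543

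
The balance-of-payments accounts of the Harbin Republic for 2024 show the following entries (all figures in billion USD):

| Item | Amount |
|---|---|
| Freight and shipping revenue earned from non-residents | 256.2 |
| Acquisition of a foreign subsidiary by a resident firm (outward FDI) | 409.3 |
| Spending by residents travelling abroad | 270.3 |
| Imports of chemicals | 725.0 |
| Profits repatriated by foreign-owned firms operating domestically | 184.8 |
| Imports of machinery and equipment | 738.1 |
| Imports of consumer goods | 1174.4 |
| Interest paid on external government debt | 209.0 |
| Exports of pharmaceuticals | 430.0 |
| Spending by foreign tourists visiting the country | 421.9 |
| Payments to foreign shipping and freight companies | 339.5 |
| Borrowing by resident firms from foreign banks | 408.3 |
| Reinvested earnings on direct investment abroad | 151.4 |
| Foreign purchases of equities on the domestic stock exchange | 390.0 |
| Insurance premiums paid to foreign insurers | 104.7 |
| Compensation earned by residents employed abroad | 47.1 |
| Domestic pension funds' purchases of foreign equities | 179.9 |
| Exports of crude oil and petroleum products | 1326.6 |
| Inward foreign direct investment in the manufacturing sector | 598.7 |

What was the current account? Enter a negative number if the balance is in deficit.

-1112.6

Goods: 1326.6 - 738.1 - 1174.4 - 725.0 + 430.0 = -880.9
Services: -270.3 + 421.9 - 339.5 - 104.7 + 256.2 = -36.4
Primary income: -184.8 - 209.0 + 47.1 + 151.4 = -195.3
Current account = (-880.9) + (-36.4) + (-195.3) = -1112.6
(Excluded from the current account — financial account: acquisition of a foreign subsidiary by a resident firm (outward FDI) 409.3, borrowing by resident firms from foreign banks 408.3, foreign purchases of equities on the domestic stock exchange 390.0, domestic pension funds' purchases of foreign equities 179.9, inward foreign direct investment in the manufacturing sector 598.7.)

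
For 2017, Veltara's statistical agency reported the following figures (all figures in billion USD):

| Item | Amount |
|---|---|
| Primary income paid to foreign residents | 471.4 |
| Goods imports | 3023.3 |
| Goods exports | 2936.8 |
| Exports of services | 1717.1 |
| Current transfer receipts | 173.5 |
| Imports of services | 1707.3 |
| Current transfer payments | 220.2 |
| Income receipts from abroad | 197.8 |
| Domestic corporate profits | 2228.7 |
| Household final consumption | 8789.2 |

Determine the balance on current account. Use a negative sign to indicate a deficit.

-397.0

Goods balance = 2936.8 - 3023.3 = -86.5
Services balance = 1717.1 - 1707.3 = 9.8
Trade balance (goods + services) = -86.5 + 9.8 = -76.7
Net primary income = 197.8 - 471.4 = -273.6
Net secondary income = 173.5 - 220.2 = -46.7
Current account = -76.7 + (-273.6) + (-46.7) = -397.0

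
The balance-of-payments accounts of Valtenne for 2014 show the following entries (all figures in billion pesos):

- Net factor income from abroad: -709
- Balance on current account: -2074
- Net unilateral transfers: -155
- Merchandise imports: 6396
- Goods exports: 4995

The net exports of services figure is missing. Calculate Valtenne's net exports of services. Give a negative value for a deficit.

191

Current account = goods balance + services balance + net primary income + net secondary income
Sum of the known components = -2265
Net exports of services = CA - (known components) = -2074 - (-2265) = 191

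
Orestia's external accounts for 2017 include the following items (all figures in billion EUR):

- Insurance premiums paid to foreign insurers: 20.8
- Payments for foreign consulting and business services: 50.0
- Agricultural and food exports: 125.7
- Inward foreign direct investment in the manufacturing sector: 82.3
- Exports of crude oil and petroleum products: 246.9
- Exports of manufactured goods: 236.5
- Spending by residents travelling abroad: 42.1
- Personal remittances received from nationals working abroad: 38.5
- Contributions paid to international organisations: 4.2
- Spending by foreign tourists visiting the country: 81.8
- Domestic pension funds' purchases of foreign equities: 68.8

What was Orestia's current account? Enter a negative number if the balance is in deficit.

Goods: 236.5 + 246.9 + 125.7 = 609.1
Services: -50.0 + 81.8 - 20.8 - 42.1 = -31.1
Secondary income: 38.5 - 4.2 = 34.3
Current account = 609.1 + (-31.1) + 34.3 = 612.3
(Excluded from the current account — financial account: inward foreign direct investment in the manufacturing sector 82.3, domestic pension funds' purchases of foreign equities 68.8.)

612.3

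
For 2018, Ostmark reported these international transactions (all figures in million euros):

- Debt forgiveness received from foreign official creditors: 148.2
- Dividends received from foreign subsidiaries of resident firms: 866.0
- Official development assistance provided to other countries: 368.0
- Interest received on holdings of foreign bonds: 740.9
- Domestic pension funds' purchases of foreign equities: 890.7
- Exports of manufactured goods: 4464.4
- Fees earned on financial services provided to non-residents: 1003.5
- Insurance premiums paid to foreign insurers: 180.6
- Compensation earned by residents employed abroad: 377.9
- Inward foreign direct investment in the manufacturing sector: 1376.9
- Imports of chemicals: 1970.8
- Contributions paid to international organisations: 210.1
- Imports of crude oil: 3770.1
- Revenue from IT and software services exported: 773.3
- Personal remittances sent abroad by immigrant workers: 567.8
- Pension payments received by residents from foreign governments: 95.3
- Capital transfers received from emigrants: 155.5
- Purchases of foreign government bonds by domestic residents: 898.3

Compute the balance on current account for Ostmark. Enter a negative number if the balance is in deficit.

Goods: 4464.4 - 3770.1 - 1970.8 = -1276.5
Services: 773.3 - 180.6 + 1003.5 = 1596.2
Primary income: 740.9 + 866.0 + 377.9 = 1984.8
Secondary income: 95.3 - 368.0 - 210.1 - 567.8 = -1050.6
Current account = (-1276.5) + 1596.2 + 1984.8 + (-1050.6) = 1253.9
(Excluded from the current account — capital account: debt forgiveness received from foreign official creditors 148.2, capital transfers received from emigrants 155.5; financial account: domestic pension funds' purchases of foreign equities 890.7, inward foreign direct investment in the manufacturing sector 1376.9, purchases of foreign government bonds by domestic residents 898.3.)

1253.9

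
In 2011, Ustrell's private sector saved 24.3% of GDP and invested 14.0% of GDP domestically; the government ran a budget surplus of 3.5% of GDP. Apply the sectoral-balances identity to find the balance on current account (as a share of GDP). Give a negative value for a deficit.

13.8

By the sectoral-balances identity, CA = (S_private - I) + (T - G).
Private balance = 24.3 - 14.0 = 10.3
Government balance (T - G) = 3.5
CA = 10.3 + 3.5 = 13.8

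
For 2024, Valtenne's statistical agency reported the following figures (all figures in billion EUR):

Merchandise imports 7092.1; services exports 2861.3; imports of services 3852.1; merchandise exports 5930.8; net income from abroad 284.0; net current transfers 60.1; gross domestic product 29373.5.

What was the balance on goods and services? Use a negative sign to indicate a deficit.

Goods balance = 5930.8 - 7092.1 = -1161.3
Services balance = 2861.3 - 3852.1 = -990.8
Trade balance (goods + services) = -1161.3 + (-990.8) = -2152.1

-2152.1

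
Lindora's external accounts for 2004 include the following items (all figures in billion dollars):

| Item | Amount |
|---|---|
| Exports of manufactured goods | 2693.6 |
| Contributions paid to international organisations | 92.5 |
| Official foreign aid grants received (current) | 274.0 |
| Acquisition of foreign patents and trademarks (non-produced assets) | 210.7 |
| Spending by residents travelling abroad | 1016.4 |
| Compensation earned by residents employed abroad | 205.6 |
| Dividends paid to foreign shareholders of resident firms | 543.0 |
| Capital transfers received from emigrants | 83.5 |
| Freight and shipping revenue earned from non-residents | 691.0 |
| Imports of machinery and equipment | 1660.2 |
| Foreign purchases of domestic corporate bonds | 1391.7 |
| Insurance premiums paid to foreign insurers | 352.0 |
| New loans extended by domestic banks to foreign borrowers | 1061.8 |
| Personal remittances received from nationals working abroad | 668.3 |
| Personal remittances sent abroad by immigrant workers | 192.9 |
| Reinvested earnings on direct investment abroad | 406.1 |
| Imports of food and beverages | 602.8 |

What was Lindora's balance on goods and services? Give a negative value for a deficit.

Goods: -1660.2 + 2693.6 - 602.8 = 430.6
Services: -1016.4 - 352.0 + 691.0 = -677.4
Trade balance = 430.6 + (-677.4) = -246.8
(Excluded from the trade balance — secondary income: contributions paid to international organisations 92.5, official foreign aid grants received (current) 274.0, personal remittances received from nationals working abroad 668.3, personal remittances sent abroad by immigrant workers 192.9; capital account: acquisition of foreign patents and trademarks (non-produced assets) 210.7, capital transfers received from emigrants 83.5; primary income: compensation earned by residents employed abroad 205.6, dividends paid to foreign shareholders of resident firms 543.0, reinvested earnings on direct investment abroad 406.1; financial account: foreign purchases of domestic corporate bonds 1391.7, new loans extended by domestic banks to foreign borrowers 1061.8.)

-246.8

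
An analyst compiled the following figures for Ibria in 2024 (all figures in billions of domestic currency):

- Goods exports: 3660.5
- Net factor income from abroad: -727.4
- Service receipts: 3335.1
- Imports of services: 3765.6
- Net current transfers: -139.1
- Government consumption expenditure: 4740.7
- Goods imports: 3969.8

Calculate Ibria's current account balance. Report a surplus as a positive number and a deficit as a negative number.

Goods balance = 3660.5 - 3969.8 = -309.3
Services balance = 3335.1 - 3765.6 = -430.5
Trade balance (goods + services) = -309.3 + (-430.5) = -739.8
Net primary income = -727.4
Net secondary income = -139.1
Current account = -739.8 + (-727.4) + (-139.1) = -1606.3

-1606.3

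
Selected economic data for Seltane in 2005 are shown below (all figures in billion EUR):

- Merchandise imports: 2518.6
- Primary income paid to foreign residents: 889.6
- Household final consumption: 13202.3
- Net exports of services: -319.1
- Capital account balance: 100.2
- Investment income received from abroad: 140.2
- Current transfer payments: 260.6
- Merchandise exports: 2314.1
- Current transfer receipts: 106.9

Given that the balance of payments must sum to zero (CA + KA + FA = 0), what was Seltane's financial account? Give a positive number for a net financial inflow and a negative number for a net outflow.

1326.5

Goods balance = 2314.1 - 2518.6 = -204.5
Services balance = -319.1
Trade balance (goods + services) = -204.5 + (-319.1) = -523.6
Net primary income = 140.2 - 889.6 = -749.4
Net secondary income = 106.9 - 260.6 = -153.7
Current account = -523.6 + (-749.4) + (-153.7) = -1426.7
Financial account = -(-1426.7 + 100.2) = 1326.5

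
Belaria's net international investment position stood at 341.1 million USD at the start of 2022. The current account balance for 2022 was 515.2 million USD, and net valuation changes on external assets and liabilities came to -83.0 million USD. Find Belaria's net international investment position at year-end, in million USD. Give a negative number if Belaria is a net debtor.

773.3

Change in NIIP = current account + net valuation change = 515.2 + (-83.0) = 432.2
End-of-year NIIP = 341.1 + 432.2 = 773.3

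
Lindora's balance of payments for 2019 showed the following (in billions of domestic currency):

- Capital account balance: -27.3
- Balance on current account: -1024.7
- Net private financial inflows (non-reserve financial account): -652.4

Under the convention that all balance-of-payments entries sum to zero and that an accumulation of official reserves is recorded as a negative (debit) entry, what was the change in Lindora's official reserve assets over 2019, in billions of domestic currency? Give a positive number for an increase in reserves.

Official reserve transactions balance = -((-1024.7) + (-27.3) + (-652.4)) = 1704.4
An accumulation of reserves is recorded as a debit (negative entry), so the change in the stock of reserves is the negative of that balance.
Change in official reserves = -(1704.4) = -1704.4

-1704.4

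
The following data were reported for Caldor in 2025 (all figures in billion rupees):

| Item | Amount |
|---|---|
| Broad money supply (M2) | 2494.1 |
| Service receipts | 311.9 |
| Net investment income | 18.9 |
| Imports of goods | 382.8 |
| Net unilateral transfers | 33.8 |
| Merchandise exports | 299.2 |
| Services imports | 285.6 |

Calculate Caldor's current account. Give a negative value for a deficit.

-4.6

Goods balance = 299.2 - 382.8 = -83.6
Services balance = 311.9 - 285.6 = 26.3
Trade balance (goods + services) = -83.6 + 26.3 = -57.3
Net primary income = 18.9
Net secondary income = 33.8
Current account = -57.3 + 18.9 + 33.8 = -4.6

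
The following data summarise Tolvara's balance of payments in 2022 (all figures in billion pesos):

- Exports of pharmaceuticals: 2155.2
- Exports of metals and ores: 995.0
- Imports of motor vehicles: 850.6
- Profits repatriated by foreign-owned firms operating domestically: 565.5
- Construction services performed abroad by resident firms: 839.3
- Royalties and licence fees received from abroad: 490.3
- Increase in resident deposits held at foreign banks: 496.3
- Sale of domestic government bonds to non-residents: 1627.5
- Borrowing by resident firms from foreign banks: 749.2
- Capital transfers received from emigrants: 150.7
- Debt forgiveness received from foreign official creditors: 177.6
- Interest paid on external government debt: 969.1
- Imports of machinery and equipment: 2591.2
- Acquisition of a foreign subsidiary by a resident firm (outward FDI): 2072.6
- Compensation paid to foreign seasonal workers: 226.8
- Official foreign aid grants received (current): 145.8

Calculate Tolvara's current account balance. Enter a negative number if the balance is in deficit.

-577.6

Goods: -2591.2 + 995.0 - 850.6 + 2155.2 = -291.6
Services: 490.3 + 839.3 = 1329.6
Primary income: -969.1 - 565.5 - 226.8 = -1761.4
Secondary income: 145.8
Current account = (-291.6) + 1329.6 + (-1761.4) + 145.8 = -577.6
(Excluded from the current account — financial account: increase in resident deposits held at foreign banks 496.3, sale of domestic government bonds to non-residents 1627.5, borrowing by resident firms from foreign banks 749.2, acquisition of a foreign subsidiary by a resident firm (outward FDI) 2072.6; capital account: capital transfers received from emigrants 150.7, debt forgiveness received from foreign official creditors 177.6.)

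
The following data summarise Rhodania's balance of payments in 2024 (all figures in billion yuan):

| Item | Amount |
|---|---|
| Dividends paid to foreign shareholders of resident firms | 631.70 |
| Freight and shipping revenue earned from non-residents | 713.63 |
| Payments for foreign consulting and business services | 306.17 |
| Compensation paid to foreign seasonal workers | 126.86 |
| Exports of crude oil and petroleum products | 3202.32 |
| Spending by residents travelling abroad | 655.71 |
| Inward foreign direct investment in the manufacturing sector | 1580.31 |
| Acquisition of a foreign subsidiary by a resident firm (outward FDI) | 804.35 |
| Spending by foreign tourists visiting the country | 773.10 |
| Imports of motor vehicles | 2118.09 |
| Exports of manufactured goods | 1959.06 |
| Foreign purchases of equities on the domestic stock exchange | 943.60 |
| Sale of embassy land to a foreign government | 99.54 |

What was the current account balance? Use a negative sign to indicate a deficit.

2809.58

Goods: 1959.06 + 3202.32 - 2118.09 = 3043.29
Services: -306.17 + 713.63 - 655.71 + 773.10 = 524.85
Primary income: -126.86 - 631.70 = -758.56
Current account = 3043.29 + 524.85 + (-758.56) = 2809.58
(Excluded from the current account — financial account: inward foreign direct investment in the manufacturing sector 1580.31, acquisition of a foreign subsidiary by a resident firm (outward FDI) 804.35, foreign purchases of equities on the domestic stock exchange 943.60; capital account: sale of embassy land to a foreign government 99.54.)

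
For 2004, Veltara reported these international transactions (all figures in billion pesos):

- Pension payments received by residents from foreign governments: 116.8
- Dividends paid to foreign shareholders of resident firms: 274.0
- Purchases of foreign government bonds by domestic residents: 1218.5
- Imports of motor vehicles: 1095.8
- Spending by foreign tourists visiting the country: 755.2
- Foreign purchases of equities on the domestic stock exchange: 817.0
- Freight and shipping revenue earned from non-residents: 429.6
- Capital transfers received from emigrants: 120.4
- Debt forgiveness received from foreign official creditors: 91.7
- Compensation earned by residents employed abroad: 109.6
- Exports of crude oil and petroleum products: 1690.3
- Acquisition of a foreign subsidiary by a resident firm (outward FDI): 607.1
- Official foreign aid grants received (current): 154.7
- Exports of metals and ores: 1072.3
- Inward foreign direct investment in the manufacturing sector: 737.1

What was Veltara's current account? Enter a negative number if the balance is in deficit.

Goods: 1690.3 + 1072.3 - 1095.8 = 1666.8
Services: 429.6 + 755.2 = 1184.8
Primary income: 109.6 - 274.0 = -164.4
Secondary income: 154.7 + 116.8 = 271.5
Current account = 1666.8 + 1184.8 + (-164.4) + 271.5 = 2958.7
(Excluded from the current account — financial account: purchases of foreign government bonds by domestic residents 1218.5, foreign purchases of equities on the domestic stock exchange 817.0, acquisition of a foreign subsidiary by a resident firm (outward FDI) 607.1, inward foreign direct investment in the manufacturing sector 737.1; capital account: capital transfers received from emigrants 120.4, debt forgiveness received from foreign official creditors 91.7.)

2958.7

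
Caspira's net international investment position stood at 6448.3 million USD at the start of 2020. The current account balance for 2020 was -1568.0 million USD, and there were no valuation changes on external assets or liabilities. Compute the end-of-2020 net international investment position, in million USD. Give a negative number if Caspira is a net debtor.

With no valuation effects, change in NIIP = current account = -1568.0
End-of-year NIIP = 6448.3 + (-1568.0) = 4880.3

4880.3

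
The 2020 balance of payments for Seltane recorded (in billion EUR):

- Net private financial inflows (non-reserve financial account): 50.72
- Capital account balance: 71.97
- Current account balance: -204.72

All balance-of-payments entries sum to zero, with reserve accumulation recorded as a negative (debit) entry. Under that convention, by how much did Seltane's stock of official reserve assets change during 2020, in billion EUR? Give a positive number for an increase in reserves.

Official reserve transactions balance = -((-204.72) + 71.97 + 50.72) = 82.03
An accumulation of reserves is recorded as a debit (negative entry), so the change in the stock of reserves is the negative of that balance.
Change in official reserves = -(82.03) = -82.03

-82.03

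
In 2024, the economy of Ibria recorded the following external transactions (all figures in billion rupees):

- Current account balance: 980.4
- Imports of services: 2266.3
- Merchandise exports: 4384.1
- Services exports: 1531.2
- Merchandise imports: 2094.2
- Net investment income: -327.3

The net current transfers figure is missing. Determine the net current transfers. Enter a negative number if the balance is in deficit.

-247.1

Current account = goods balance + services balance + net primary income + net secondary income
Sum of the known components = 1227.5
Net current transfers = CA - (known components) = 980.4 - 1227.5 = -247.1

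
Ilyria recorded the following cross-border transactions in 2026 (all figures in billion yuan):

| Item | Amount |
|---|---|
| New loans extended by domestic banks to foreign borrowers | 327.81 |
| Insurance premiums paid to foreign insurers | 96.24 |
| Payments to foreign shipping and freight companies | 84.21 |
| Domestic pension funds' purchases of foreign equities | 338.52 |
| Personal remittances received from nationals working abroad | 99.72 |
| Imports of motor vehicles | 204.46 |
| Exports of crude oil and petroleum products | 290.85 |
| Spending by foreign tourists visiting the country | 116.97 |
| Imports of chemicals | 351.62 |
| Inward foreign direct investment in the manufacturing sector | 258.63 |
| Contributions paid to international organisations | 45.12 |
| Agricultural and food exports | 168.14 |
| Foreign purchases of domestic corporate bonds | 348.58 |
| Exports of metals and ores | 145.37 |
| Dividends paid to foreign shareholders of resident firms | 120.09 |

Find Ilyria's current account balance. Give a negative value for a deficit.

-80.69

Goods: -204.46 - 351.62 + 145.37 + 290.85 + 168.14 = 48.28
Services: -84.21 - 96.24 + 116.97 = -63.48
Primary income: -120.09
Secondary income: 99.72 - 45.12 = 54.60
Current account = 48.28 + (-63.48) + (-120.09) + 54.60 = -80.69
(Excluded from the current account — financial account: new loans extended by domestic banks to foreign borrowers 327.81, domestic pension funds' purchases of foreign equities 338.52, inward foreign direct investment in the manufacturing sector 258.63, foreign purchases of domestic corporate bonds 348.58.)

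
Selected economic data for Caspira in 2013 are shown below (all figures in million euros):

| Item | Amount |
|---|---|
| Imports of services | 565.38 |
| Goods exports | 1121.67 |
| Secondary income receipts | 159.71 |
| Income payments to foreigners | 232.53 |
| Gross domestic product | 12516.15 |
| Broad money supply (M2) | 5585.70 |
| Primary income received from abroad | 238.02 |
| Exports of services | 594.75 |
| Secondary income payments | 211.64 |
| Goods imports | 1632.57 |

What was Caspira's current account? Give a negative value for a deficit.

Goods balance = 1121.67 - 1632.57 = -510.90
Services balance = 594.75 - 565.38 = 29.37
Trade balance (goods + services) = -510.90 + 29.37 = -481.53
Net primary income = 238.02 - 232.53 = 5.49
Net secondary income = 159.71 - 211.64 = -51.93
Current account = -481.53 + 5.49 + (-51.93) = -527.97

-527.97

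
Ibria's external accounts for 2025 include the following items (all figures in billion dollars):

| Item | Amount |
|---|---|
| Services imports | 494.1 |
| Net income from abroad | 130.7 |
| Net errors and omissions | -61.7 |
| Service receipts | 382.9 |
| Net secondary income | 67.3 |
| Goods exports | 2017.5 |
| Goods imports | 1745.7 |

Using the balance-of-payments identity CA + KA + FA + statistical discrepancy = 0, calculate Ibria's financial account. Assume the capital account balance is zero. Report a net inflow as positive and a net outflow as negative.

Goods balance = 2017.5 - 1745.7 = 271.8
Services balance = 382.9 - 494.1 = -111.2
Trade balance (goods + services) = 271.8 + (-111.2) = 160.6
Net primary income = 130.7
Net secondary income = 67.3
Current account = 160.6 + 130.7 + 67.3 = 358.6
Financial account = -(358.6 + (-61.7)) = -296.9

-296.9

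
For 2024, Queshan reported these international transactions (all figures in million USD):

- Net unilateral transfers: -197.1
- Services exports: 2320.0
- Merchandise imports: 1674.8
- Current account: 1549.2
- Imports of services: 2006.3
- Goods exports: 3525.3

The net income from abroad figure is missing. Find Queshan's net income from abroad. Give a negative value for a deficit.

-417.9

Current account = goods balance + services balance + net primary income + net secondary income
Sum of the known components = 1967.1
Net income from abroad = CA - (known components) = 1549.2 - 1967.1 = -417.9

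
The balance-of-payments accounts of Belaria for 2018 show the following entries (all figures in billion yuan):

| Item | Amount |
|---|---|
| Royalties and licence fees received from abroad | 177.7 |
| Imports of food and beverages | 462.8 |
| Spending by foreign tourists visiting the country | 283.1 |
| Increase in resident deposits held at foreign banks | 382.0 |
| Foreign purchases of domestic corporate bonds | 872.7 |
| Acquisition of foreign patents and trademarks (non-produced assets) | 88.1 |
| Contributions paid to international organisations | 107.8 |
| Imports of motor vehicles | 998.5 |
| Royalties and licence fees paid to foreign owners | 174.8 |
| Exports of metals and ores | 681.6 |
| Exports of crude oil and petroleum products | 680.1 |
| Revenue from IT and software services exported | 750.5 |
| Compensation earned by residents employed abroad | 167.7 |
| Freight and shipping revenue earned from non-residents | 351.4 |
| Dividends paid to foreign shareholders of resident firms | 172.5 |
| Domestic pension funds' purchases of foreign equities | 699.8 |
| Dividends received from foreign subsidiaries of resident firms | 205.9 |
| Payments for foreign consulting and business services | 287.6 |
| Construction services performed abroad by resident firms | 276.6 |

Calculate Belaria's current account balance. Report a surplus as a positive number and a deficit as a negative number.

Goods: -462.8 - 998.5 + 681.6 + 680.1 = -99.6
Services: 276.6 + 283.1 + 351.4 + 750.5 + 177.7 - 287.6 - 174.8 = 1376.9
Primary income: 205.9 - 172.5 + 167.7 = 201.1
Secondary income: -107.8
Current account = (-99.6) + 1376.9 + 201.1 + (-107.8) = 1370.6
(Excluded from the current account — financial account: increase in resident deposits held at foreign banks 382.0, foreign purchases of domestic corporate bonds 872.7, domestic pension funds' purchases of foreign equities 699.8; capital account: acquisition of foreign patents and trademarks (non-produced assets) 88.1.)

1370.6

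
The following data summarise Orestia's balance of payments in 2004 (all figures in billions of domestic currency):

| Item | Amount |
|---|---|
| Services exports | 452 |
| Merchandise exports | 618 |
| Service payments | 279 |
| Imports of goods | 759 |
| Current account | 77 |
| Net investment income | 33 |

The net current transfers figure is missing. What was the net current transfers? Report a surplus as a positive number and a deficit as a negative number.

Current account = goods balance + services balance + net primary income + net secondary income
Sum of the known components = 65
Net current transfers = CA - (known components) = 77 - 65 = 12

12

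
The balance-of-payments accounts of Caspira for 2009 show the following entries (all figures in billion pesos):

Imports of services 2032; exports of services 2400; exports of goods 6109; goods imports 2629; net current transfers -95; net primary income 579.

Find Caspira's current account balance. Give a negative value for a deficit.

Goods balance = 6109 - 2629 = 3480
Services balance = 2400 - 2032 = 368
Trade balance (goods + services) = 3480 + 368 = 3848
Net primary income = 579
Net secondary income = -95
Current account = 3848 + 579 + (-95) = 4332

4332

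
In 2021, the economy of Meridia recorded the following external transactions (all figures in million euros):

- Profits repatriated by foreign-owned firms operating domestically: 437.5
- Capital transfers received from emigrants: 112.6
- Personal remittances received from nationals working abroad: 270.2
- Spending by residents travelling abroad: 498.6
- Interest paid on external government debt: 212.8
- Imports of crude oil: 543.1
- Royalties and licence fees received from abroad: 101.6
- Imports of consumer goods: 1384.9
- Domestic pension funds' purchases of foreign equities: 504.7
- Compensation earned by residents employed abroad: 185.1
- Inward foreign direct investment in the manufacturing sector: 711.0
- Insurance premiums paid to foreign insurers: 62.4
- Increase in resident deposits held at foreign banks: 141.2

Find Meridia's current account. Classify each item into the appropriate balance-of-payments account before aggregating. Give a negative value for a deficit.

-2582.4

Goods: -543.1 - 1384.9 = -1928.0
Services: -498.6 + 101.6 - 62.4 = -459.4
Primary income: -437.5 + 185.1 - 212.8 = -465.2
Secondary income: 270.2
Current account = (-1928.0) + (-459.4) + (-465.2) + 270.2 = -2582.4
(Excluded from the current account — capital account: capital transfers received from emigrants 112.6; financial account: domestic pension funds' purchases of foreign equities 504.7, inward foreign direct investment in the manufacturing sector 711.0, increase in resident deposits held at foreign banks 141.2.)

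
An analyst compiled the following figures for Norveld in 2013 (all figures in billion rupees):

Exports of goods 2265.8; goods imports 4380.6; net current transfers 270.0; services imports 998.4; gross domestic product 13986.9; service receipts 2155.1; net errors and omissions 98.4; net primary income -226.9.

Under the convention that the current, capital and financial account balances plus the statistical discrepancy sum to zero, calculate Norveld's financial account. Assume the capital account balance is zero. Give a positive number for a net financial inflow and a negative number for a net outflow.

Goods balance = 2265.8 - 4380.6 = -2114.8
Services balance = 2155.1 - 998.4 = 1156.7
Trade balance (goods + services) = -2114.8 + 1156.7 = -958.1
Net primary income = -226.9
Net secondary income = 270.0
Current account = -958.1 + (-226.9) + 270.0 = -915.0
Financial account = -(-915.0 + 98.4) = 816.6

816.6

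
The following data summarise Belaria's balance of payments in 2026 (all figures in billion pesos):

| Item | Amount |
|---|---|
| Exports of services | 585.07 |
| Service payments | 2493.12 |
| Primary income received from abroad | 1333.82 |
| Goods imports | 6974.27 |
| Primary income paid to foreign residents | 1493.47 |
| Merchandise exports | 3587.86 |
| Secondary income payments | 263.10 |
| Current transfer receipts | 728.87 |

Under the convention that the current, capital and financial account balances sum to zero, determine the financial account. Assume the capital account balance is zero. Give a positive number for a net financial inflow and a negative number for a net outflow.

4988.34

Goods balance = 3587.86 - 6974.27 = -3386.41
Services balance = 585.07 - 2493.12 = -1908.05
Trade balance (goods + services) = -3386.41 + (-1908.05) = -5294.46
Net primary income = 1333.82 - 1493.47 = -159.65
Net secondary income = 728.87 - 263.10 = 465.77
Current account = -5294.46 + (-159.65) + 465.77 = -4988.34
Financial account = -(-4988.34) = 4988.34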